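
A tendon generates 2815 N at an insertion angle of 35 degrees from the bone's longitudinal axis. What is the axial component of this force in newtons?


F_eff = F_tendon * cos(theta)
theta = 35 deg = 0.6109 rad
cos(theta) = 0.8192
F_eff = 2815 * 0.8192
F_eff = 2305.9130


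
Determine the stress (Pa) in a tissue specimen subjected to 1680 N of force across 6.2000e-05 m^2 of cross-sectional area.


stress = F / A
stress = 1680 / 6.2000e-05
stress = 2.7097e+07


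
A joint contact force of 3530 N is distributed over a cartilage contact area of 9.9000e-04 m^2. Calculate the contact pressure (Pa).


P = F / A
P = 3530 / 9.9000e-04
P = 3.5657e+06


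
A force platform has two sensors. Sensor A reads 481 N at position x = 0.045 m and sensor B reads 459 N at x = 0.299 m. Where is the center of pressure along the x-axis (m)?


COP_x = (F1*x1 + F2*x2) / (F1 + F2)
COP_x = (481*0.045 + 459*0.299) / (481 + 459)
Numerator = 158.8860
Denominator = 940
COP_x = 0.1690


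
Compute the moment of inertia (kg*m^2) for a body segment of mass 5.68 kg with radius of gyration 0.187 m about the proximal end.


I = m * k^2
I = 5.68 * 0.187^2
k^2 = 0.0350
I = 0.1986


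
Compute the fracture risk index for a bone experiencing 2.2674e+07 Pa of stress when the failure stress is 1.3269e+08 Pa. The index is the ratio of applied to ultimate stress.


FRI = applied / ultimate
FRI = 2.2674e+07 / 1.3269e+08
FRI = 0.1709


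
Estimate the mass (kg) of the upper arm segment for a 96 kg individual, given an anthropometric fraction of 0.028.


m_segment = body_mass * fraction
m_segment = 96 * 0.028
m_segment = 2.6880


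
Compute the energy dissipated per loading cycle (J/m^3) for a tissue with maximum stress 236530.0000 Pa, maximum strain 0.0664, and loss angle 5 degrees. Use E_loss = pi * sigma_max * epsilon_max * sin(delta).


E_loss = pi * sigma_max * epsilon_max * sin(delta)
delta = 5 deg = 0.0873 rad
sin(delta) = 0.0872
E_loss = pi * 236530.0000 * 0.0664 * 0.0872
E_loss = 4300.3142


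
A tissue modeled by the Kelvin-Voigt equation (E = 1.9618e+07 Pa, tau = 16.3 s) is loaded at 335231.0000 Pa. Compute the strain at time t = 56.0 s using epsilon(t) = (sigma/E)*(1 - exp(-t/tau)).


epsilon(t) = (sigma/E) * (1 - exp(-t/tau))
sigma/E = 335231.0000 / 1.9618e+07 = 0.0171
exp(-t/tau) = exp(-56.0 / 16.3) = 0.0322
epsilon = 0.0171 * (1 - 0.0322)
epsilon = 0.0165


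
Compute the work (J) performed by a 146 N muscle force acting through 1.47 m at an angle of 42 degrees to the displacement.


W = F * d * cos(theta)
theta = 42 deg = 0.7330 rad
cos(theta) = 0.7431
W = 146 * 1.47 * 0.7431
W = 159.4937


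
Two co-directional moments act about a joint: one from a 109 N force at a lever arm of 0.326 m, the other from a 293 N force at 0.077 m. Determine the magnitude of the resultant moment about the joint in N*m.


M = F1 * d1 + F2 * d2
M = 109 * 0.326 + 293 * 0.077
M = 35.5340 + 22.5610
M = 58.0950


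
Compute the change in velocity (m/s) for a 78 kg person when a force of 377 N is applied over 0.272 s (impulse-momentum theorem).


J = F * dt = 377 * 0.272 = 102.5440 N*s
delta_v = J / m
delta_v = 102.5440 / 78
delta_v = 1.3147


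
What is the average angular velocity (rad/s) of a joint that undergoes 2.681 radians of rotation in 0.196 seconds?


omega = delta_theta / delta_t
omega = 2.681 / 0.196
omega = 13.6786


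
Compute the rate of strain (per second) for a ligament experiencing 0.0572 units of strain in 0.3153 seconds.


strain_rate = delta_strain / delta_t
strain_rate = 0.0572 / 0.3153
strain_rate = 0.1814


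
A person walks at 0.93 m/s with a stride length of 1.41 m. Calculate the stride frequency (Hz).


f = v / stride_length
f = 0.93 / 1.41
f = 0.6596


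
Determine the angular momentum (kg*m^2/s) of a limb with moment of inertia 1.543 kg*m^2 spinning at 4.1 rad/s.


L = I * omega
L = 1.543 * 4.1
L = 6.3263


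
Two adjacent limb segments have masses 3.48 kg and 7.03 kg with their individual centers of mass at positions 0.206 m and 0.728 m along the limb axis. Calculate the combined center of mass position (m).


COM = (m1*x1 + m2*x2) / (m1 + m2)
COM = (3.48*0.206 + 7.03*0.728) / (3.48 + 7.03)
Numerator = 5.8347
Denominator = 10.5100
COM = 0.5552


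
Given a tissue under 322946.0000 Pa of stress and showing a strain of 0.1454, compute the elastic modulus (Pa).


E = stress / strain
E = 322946.0000 / 0.1454
E = 2.2211e+06


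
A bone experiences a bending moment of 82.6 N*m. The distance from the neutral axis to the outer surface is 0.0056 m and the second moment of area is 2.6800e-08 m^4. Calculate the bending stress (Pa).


sigma = M * c / I
sigma = 82.6 * 0.0056 / 2.6800e-08
M * c = 0.4626
sigma = 1.7260e+07


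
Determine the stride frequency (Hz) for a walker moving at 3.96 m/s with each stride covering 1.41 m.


f = v / stride_length
f = 3.96 / 1.41
f = 2.8085


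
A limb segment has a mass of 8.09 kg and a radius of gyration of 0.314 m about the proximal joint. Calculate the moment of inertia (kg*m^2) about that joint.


I = m * k^2
I = 8.09 * 0.314^2
k^2 = 0.0986
I = 0.7976


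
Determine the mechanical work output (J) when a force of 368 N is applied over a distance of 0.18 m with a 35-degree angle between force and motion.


W = F * d * cos(theta)
theta = 35 deg = 0.6109 rad
cos(theta) = 0.8192
W = 368 * 0.18 * 0.8192
W = 54.2606


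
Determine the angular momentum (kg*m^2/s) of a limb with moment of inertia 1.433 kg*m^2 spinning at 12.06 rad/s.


L = I * omega
L = 1.433 * 12.06
L = 17.2820


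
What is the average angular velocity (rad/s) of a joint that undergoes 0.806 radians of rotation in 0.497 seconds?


omega = delta_theta / delta_t
omega = 0.806 / 0.497
omega = 1.6217


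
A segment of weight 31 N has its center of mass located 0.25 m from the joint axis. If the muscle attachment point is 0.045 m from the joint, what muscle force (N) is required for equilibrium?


F_muscle = W * d_load / d_muscle
F_muscle = 31 * 0.25 / 0.045
Numerator = 7.7500
F_muscle = 172.2222


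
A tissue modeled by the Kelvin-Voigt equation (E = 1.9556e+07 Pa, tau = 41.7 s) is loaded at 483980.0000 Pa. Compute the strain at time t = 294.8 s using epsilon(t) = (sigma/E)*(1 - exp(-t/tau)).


epsilon(t) = (sigma/E) * (1 - exp(-t/tau))
sigma/E = 483980.0000 / 1.9556e+07 = 0.0247
exp(-t/tau) = exp(-294.8 / 41.7) = 8.5062e-04
epsilon = 0.0247 * (1 - 8.5062e-04)
epsilon = 0.0247


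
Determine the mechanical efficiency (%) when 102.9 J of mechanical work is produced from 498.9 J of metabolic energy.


eta = (W_mech / E_meta) * 100
eta = (102.9 / 498.9) * 100
ratio = 0.2063
eta = 20.6254


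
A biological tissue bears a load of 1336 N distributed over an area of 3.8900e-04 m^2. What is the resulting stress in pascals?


stress = F / A
stress = 1336 / 3.8900e-04
stress = 3.4344e+06


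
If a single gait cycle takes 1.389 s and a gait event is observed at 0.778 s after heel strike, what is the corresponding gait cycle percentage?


pct = (event_time / cycle_time) * 100
pct = (0.778 / 1.389) * 100
ratio = 0.5601
pct = 56.0115


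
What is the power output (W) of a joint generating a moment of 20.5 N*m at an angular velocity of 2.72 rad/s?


P = M * omega
P = 20.5 * 2.72
P = 55.7600


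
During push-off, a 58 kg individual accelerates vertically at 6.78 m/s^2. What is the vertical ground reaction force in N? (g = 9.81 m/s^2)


GRF = m * (g + a)
GRF = 58 * (9.81 + 6.78)
GRF = 58 * 16.5900
GRF = 962.2200


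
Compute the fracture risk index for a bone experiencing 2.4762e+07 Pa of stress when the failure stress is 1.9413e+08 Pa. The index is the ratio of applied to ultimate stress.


FRI = applied / ultimate
FRI = 2.4762e+07 / 1.9413e+08
FRI = 0.1276


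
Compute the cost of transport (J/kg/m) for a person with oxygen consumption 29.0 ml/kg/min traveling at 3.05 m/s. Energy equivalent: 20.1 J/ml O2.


Power per kg = VO2 * 20.1 / 60
Power per kg = 29.0 * 20.1 / 60 = 9.7150 W/kg
Cost = power_per_kg / speed
Cost = 9.7150 / 3.05
Cost = 3.1852


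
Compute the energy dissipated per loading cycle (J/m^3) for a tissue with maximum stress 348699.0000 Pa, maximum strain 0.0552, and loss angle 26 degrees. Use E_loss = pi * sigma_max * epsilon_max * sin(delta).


E_loss = pi * sigma_max * epsilon_max * sin(delta)
delta = 26 deg = 0.4538 rad
sin(delta) = 0.4384
E_loss = pi * 348699.0000 * 0.0552 * 0.4384
E_loss = 26508.2839


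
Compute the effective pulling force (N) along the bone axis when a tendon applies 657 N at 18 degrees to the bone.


F_eff = F_tendon * cos(theta)
theta = 18 deg = 0.3142 rad
cos(theta) = 0.9511
F_eff = 657 * 0.9511
F_eff = 624.8441


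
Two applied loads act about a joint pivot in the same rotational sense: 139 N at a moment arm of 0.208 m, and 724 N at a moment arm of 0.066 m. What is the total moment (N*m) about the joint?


M = F1 * d1 + F2 * d2
M = 139 * 0.208 + 724 * 0.066
M = 28.9120 + 47.7840
M = 76.6960


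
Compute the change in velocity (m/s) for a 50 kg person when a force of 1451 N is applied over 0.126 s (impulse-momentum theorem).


J = F * dt = 1451 * 0.126 = 182.8260 N*s
delta_v = J / m
delta_v = 182.8260 / 50
delta_v = 3.6565


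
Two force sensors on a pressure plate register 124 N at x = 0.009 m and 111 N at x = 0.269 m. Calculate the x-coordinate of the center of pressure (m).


COP_x = (F1*x1 + F2*x2) / (F1 + F2)
COP_x = (124*0.009 + 111*0.269) / (124 + 111)
Numerator = 30.9750
Denominator = 235
COP_x = 0.1318


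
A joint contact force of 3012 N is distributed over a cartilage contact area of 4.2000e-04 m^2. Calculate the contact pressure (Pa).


P = F / A
P = 3012 / 4.2000e-04
P = 7.1714e+06


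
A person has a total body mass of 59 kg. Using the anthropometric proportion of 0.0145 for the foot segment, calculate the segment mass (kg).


m_segment = body_mass * fraction
m_segment = 59 * 0.0145
m_segment = 0.8555


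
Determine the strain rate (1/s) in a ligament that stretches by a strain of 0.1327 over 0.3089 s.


strain_rate = delta_strain / delta_t
strain_rate = 0.1327 / 0.3089
strain_rate = 0.4296


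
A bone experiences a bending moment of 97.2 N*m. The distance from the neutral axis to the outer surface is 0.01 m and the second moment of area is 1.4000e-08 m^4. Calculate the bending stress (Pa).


sigma = M * c / I
sigma = 97.2 * 0.01 / 1.4000e-08
M * c = 0.9720
sigma = 6.9429e+07


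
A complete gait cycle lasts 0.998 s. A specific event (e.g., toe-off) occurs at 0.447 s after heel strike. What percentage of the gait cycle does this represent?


pct = (event_time / cycle_time) * 100
pct = (0.447 / 0.998) * 100
ratio = 0.4479
pct = 44.7896


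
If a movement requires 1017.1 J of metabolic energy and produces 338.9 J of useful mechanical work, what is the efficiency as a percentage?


eta = (W_mech / E_meta) * 100
eta = (338.9 / 1017.1) * 100
ratio = 0.3332
eta = 33.3202


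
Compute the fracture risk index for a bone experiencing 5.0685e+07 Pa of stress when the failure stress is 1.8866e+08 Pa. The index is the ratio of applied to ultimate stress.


FRI = applied / ultimate
FRI = 5.0685e+07 / 1.8866e+08
FRI = 0.2687


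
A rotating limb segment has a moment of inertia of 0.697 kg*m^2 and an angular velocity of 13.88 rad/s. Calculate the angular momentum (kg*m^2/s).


L = I * omega
L = 0.697 * 13.88
L = 9.6744


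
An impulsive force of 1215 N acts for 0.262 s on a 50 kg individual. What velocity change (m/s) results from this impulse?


J = F * dt = 1215 * 0.262 = 318.3300 N*s
delta_v = J / m
delta_v = 318.3300 / 50
delta_v = 6.3666


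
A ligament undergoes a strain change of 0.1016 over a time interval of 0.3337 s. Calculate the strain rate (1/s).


strain_rate = delta_strain / delta_t
strain_rate = 0.1016 / 0.3337
strain_rate = 0.3045


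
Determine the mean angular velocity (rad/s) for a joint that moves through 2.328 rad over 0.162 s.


omega = delta_theta / delta_t
omega = 2.328 / 0.162
omega = 14.3704


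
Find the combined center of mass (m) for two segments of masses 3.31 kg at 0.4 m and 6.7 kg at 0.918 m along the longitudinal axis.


COM = (m1*x1 + m2*x2) / (m1 + m2)
COM = (3.31*0.4 + 6.7*0.918) / (3.31 + 6.7)
Numerator = 7.4746
Denominator = 10.0100
COM = 0.7467


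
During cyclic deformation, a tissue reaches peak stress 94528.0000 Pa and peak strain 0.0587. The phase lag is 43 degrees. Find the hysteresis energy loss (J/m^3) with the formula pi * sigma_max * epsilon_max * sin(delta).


E_loss = pi * sigma_max * epsilon_max * sin(delta)
delta = 43 deg = 0.7505 rad
sin(delta) = 0.6820
E_loss = pi * 94528.0000 * 0.0587 * 0.6820
E_loss = 11888.6290


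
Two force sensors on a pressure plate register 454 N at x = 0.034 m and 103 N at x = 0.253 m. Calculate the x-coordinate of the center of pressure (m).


COP_x = (F1*x1 + F2*x2) / (F1 + F2)
COP_x = (454*0.034 + 103*0.253) / (454 + 103)
Numerator = 41.4950
Denominator = 557
COP_x = 0.0745


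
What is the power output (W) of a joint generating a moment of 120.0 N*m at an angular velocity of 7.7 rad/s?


P = M * omega
P = 120.0 * 7.7
P = 924.0000


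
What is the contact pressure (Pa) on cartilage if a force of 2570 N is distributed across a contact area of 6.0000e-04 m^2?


P = F / A
P = 2570 / 6.0000e-04
P = 4.2833e+06


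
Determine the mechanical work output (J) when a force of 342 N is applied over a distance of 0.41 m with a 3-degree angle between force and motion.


W = F * d * cos(theta)
theta = 3 deg = 0.0524 rad
cos(theta) = 0.9986
W = 342 * 0.41 * 0.9986
W = 140.0278


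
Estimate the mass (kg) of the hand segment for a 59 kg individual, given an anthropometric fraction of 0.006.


m_segment = body_mass * fraction
m_segment = 59 * 0.006
m_segment = 0.3540


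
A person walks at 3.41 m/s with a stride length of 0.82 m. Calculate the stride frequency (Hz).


f = v / stride_length
f = 3.41 / 0.82
f = 4.1585


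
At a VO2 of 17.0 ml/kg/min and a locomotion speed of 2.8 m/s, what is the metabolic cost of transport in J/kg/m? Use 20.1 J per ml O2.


Power per kg = VO2 * 20.1 / 60
Power per kg = 17.0 * 20.1 / 60 = 5.6950 W/kg
Cost = power_per_kg / speed
Cost = 5.6950 / 2.8
Cost = 2.0339


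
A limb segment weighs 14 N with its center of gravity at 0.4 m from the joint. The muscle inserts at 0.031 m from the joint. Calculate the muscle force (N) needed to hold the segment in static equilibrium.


F_muscle = W * d_load / d_muscle
F_muscle = 14 * 0.4 / 0.031
Numerator = 5.6000
F_muscle = 180.6452


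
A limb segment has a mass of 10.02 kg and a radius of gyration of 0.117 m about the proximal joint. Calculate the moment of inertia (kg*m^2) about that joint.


I = m * k^2
I = 10.02 * 0.117^2
k^2 = 0.0137
I = 0.1372


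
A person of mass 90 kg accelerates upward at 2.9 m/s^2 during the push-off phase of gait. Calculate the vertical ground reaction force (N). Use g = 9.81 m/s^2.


GRF = m * (g + a)
GRF = 90 * (9.81 + 2.9)
GRF = 90 * 12.7100
GRF = 1143.9000


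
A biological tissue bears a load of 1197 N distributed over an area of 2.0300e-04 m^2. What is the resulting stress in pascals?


stress = F / A
stress = 1197 / 2.0300e-04
stress = 5.8966e+06


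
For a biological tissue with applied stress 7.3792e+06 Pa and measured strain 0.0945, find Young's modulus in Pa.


E = stress / strain
E = 7.3792e+06 / 0.0945
E = 7.8087e+07


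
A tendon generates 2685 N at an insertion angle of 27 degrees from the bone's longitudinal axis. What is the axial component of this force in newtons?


F_eff = F_tendon * cos(theta)
theta = 27 deg = 0.4712 rad
cos(theta) = 0.8910
F_eff = 2685 * 0.8910
F_eff = 2392.3525


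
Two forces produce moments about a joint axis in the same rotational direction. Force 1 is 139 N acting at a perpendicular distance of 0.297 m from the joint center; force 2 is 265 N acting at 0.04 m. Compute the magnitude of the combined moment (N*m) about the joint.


M = F1 * d1 + F2 * d2
M = 139 * 0.297 + 265 * 0.04
M = 41.2830 + 10.6000
M = 51.8830


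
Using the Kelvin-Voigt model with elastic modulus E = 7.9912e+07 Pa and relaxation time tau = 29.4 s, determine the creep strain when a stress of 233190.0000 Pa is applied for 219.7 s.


epsilon(t) = (sigma/E) * (1 - exp(-t/tau))
sigma/E = 233190.0000 / 7.9912e+07 = 0.0029
exp(-t/tau) = exp(-219.7 / 29.4) = 5.6834e-04
epsilon = 0.0029 * (1 - 5.6834e-04)
epsilon = 0.0029


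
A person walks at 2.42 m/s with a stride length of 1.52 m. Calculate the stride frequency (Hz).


f = v / stride_length
f = 2.42 / 1.52
f = 1.5921


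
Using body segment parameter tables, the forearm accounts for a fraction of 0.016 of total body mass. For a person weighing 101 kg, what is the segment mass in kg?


m_segment = body_mass * fraction
m_segment = 101 * 0.016
m_segment = 1.6160


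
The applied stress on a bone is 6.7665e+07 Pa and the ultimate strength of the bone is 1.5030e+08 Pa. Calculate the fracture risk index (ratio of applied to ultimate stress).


FRI = applied / ultimate
FRI = 6.7665e+07 / 1.5030e+08
FRI = 0.4502


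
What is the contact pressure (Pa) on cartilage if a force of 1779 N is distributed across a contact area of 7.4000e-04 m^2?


P = F / A
P = 1779 / 7.4000e-04
P = 2.4041e+06


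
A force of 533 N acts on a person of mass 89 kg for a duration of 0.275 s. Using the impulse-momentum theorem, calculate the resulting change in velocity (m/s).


J = F * dt = 533 * 0.275 = 146.5750 N*s
delta_v = J / m
delta_v = 146.5750 / 89
delta_v = 1.6469


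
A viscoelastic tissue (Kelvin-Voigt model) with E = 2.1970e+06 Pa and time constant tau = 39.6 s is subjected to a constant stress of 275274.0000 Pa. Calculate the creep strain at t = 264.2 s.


epsilon(t) = (sigma/E) * (1 - exp(-t/tau))
sigma/E = 275274.0000 / 2.1970e+06 = 0.1253
exp(-t/tau) = exp(-264.2 / 39.6) = 0.0013
epsilon = 0.1253 * (1 - 0.0013)
epsilon = 0.1251


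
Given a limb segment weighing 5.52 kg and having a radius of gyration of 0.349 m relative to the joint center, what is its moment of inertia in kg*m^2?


I = m * k^2
I = 5.52 * 0.349^2
k^2 = 0.1218
I = 0.6723


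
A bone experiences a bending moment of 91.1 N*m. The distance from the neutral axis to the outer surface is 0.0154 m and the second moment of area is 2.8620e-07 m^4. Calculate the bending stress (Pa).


sigma = M * c / I
sigma = 91.1 * 0.0154 / 2.8620e-07
M * c = 1.4029
sigma = 4.9020e+06


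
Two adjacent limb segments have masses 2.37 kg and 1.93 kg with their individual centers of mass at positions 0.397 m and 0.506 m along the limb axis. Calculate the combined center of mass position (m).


COM = (m1*x1 + m2*x2) / (m1 + m2)
COM = (2.37*0.397 + 1.93*0.506) / (2.37 + 1.93)
Numerator = 1.9175
Denominator = 4.3000
COM = 0.4459


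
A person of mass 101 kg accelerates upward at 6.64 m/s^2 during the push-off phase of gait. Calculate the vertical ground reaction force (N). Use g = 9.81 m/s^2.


GRF = m * (g + a)
GRF = 101 * (9.81 + 6.64)
GRF = 101 * 16.4500
GRF = 1661.4500


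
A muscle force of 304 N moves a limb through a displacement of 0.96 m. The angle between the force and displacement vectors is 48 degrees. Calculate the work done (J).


W = F * d * cos(theta)
theta = 48 deg = 0.8378 rad
cos(theta) = 0.6691
W = 304 * 0.96 * 0.6691
W = 195.2791


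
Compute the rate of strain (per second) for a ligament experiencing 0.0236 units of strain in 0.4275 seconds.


strain_rate = delta_strain / delta_t
strain_rate = 0.0236 / 0.4275
strain_rate = 0.0552


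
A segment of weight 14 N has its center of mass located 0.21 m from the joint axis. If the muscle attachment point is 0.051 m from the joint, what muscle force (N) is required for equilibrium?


F_muscle = W * d_load / d_muscle
F_muscle = 14 * 0.21 / 0.051
Numerator = 2.9400
F_muscle = 57.6471


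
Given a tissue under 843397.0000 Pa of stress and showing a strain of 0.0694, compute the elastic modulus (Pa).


E = stress / strain
E = 843397.0000 / 0.0694
E = 1.2153e+07


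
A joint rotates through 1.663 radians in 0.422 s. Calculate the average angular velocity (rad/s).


omega = delta_theta / delta_t
omega = 1.663 / 0.422
omega = 3.9408


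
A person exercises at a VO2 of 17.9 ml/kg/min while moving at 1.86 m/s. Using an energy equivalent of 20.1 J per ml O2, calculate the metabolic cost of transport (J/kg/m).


Power per kg = VO2 * 20.1 / 60
Power per kg = 17.9 * 20.1 / 60 = 5.9965 W/kg
Cost = power_per_kg / speed
Cost = 5.9965 / 1.86
Cost = 3.2239


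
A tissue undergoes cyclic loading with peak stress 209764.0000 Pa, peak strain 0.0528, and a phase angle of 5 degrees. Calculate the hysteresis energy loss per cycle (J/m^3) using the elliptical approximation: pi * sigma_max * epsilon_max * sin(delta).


E_loss = pi * sigma_max * epsilon_max * sin(delta)
delta = 5 deg = 0.0873 rad
sin(delta) = 0.0872
E_loss = pi * 209764.0000 * 0.0528 * 0.0872
E_loss = 3032.5695


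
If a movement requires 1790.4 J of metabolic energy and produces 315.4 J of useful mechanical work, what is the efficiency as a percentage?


eta = (W_mech / E_meta) * 100
eta = (315.4 / 1790.4) * 100
ratio = 0.1762
eta = 17.6162


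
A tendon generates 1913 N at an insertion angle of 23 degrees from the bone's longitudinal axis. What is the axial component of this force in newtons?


F_eff = F_tendon * cos(theta)
theta = 23 deg = 0.4014 rad
cos(theta) = 0.9205
F_eff = 1913 * 0.9205
F_eff = 1760.9258


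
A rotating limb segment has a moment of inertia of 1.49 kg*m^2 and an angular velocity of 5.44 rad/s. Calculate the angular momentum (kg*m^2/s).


L = I * omega
L = 1.49 * 5.44
L = 8.1056


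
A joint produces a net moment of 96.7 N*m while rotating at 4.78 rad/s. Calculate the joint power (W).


P = M * omega
P = 96.7 * 4.78
P = 462.2260


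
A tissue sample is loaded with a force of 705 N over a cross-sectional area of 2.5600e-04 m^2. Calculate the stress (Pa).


stress = F / A
stress = 705 / 2.5600e-04
stress = 2.7539e+06


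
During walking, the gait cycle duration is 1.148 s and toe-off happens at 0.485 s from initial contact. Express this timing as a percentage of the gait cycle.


pct = (event_time / cycle_time) * 100
pct = (0.485 / 1.148) * 100
ratio = 0.4225
pct = 42.2474


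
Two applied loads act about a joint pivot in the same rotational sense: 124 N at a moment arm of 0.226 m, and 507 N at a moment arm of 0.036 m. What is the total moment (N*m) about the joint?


M = F1 * d1 + F2 * d2
M = 124 * 0.226 + 507 * 0.036
M = 28.0240 + 18.2520
M = 46.2760


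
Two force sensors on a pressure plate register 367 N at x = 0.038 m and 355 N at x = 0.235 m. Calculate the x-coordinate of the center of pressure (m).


COP_x = (F1*x1 + F2*x2) / (F1 + F2)
COP_x = (367*0.038 + 355*0.235) / (367 + 355)
Numerator = 97.3710
Denominator = 722
COP_x = 0.1349


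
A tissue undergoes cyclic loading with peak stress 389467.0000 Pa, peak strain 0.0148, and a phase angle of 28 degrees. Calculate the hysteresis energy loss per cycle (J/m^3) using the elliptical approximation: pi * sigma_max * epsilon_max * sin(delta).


E_loss = pi * sigma_max * epsilon_max * sin(delta)
delta = 28 deg = 0.4887 rad
sin(delta) = 0.4695
E_loss = pi * 389467.0000 * 0.0148 * 0.4695
E_loss = 8501.4214


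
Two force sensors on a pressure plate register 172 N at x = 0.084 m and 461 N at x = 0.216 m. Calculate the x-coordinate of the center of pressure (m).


COP_x = (F1*x1 + F2*x2) / (F1 + F2)
COP_x = (172*0.084 + 461*0.216) / (172 + 461)
Numerator = 114.0240
Denominator = 633
COP_x = 0.1801


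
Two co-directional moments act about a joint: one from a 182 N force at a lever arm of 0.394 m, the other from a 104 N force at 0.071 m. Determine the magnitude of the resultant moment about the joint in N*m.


M = F1 * d1 + F2 * d2
M = 182 * 0.394 + 104 * 0.071
M = 71.7080 + 7.3840
M = 79.0920


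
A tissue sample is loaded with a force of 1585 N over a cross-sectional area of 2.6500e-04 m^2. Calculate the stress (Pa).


stress = F / A
stress = 1585 / 2.6500e-04
stress = 5.9811e+06


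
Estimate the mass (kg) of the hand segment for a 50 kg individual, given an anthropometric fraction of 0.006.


m_segment = body_mass * fraction
m_segment = 50 * 0.006
m_segment = 0.3000


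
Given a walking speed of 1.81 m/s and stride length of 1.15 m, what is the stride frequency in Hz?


f = v / stride_length
f = 1.81 / 1.15
f = 1.5739


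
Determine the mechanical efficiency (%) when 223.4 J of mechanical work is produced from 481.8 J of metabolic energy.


eta = (W_mech / E_meta) * 100
eta = (223.4 / 481.8) * 100
ratio = 0.4637
eta = 46.3678


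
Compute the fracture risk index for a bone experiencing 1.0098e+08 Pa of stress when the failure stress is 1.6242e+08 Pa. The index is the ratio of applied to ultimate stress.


FRI = applied / ultimate
FRI = 1.0098e+08 / 1.6242e+08
FRI = 0.6217


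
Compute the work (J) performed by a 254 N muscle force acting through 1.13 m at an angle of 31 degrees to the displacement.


W = F * d * cos(theta)
theta = 31 deg = 0.5411 rad
cos(theta) = 0.8572
W = 254 * 1.13 * 0.8572
W = 246.0242


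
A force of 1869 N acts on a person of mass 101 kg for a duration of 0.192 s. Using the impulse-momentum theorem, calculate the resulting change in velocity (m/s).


J = F * dt = 1869 * 0.192 = 358.8480 N*s
delta_v = J / m
delta_v = 358.8480 / 101
delta_v = 3.5530


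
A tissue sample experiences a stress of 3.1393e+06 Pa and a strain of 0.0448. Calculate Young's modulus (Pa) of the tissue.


E = stress / strain
E = 3.1393e+06 / 0.0448
E = 7.0074e+07


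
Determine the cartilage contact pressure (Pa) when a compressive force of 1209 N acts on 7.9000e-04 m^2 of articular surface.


P = F / A
P = 1209 / 7.9000e-04
P = 1.5304e+06


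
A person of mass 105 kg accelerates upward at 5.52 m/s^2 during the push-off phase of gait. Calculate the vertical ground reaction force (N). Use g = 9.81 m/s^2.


GRF = m * (g + a)
GRF = 105 * (9.81 + 5.52)
GRF = 105 * 15.3300
GRF = 1609.6500


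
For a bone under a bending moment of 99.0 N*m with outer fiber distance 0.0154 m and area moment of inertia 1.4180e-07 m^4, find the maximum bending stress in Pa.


sigma = M * c / I
sigma = 99.0 * 0.0154 / 1.4180e-07
M * c = 1.5246
sigma = 1.0752e+07


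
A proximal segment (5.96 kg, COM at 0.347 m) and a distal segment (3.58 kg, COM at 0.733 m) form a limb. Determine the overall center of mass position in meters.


COM = (m1*x1 + m2*x2) / (m1 + m2)
COM = (5.96*0.347 + 3.58*0.733) / (5.96 + 3.58)
Numerator = 4.6923
Denominator = 9.5400
COM = 0.4919


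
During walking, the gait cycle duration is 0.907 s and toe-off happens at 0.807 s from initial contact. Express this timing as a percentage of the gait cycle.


pct = (event_time / cycle_time) * 100
pct = (0.807 / 0.907) * 100
ratio = 0.8897
pct = 88.9746


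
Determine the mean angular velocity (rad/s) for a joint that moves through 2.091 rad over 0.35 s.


omega = delta_theta / delta_t
omega = 2.091 / 0.35
omega = 5.9743


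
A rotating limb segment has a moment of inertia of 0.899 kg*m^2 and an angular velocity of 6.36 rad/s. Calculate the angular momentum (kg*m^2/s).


L = I * omega
L = 0.899 * 6.36
L = 5.7176


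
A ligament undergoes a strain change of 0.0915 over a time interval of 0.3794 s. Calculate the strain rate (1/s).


strain_rate = delta_strain / delta_t
strain_rate = 0.0915 / 0.3794
strain_rate = 0.2412


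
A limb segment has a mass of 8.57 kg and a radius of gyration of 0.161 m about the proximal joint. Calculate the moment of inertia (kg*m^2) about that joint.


I = m * k^2
I = 8.57 * 0.161^2
k^2 = 0.0259
I = 0.2221


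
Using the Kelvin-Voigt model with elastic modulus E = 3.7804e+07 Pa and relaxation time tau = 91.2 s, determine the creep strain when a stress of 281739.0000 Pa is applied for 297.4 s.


epsilon(t) = (sigma/E) * (1 - exp(-t/tau))
sigma/E = 281739.0000 / 3.7804e+07 = 0.0075
exp(-t/tau) = exp(-297.4 / 91.2) = 0.0384
epsilon = 0.0075 * (1 - 0.0384)
epsilon = 0.0072


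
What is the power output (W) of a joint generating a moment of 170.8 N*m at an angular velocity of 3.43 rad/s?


P = M * omega
P = 170.8 * 3.43
P = 585.8440


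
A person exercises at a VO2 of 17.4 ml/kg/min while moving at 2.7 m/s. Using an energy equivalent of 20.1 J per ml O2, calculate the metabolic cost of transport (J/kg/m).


Power per kg = VO2 * 20.1 / 60
Power per kg = 17.4 * 20.1 / 60 = 5.8290 W/kg
Cost = power_per_kg / speed
Cost = 5.8290 / 2.7
Cost = 2.1589


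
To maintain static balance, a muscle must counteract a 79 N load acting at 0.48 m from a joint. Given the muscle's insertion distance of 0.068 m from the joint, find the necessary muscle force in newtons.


F_muscle = W * d_load / d_muscle
F_muscle = 79 * 0.48 / 0.068
Numerator = 37.9200
F_muscle = 557.6471


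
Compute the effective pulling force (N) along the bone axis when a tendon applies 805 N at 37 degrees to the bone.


F_eff = F_tendon * cos(theta)
theta = 37 deg = 0.6458 rad
cos(theta) = 0.7986
F_eff = 805 * 0.7986
F_eff = 642.9016


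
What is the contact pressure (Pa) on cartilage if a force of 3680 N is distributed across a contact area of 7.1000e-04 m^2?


P = F / A
P = 3680 / 7.1000e-04
P = 5.1831e+06


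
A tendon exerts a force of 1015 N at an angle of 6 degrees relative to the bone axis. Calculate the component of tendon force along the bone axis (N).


F_eff = F_tendon * cos(theta)
theta = 6 deg = 0.1047 rad
cos(theta) = 0.9945
F_eff = 1015 * 0.9945
F_eff = 1009.4397


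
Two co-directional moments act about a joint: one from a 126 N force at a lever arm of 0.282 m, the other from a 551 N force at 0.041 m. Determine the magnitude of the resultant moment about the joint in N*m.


M = F1 * d1 + F2 * d2
M = 126 * 0.282 + 551 * 0.041
M = 35.5320 + 22.5910
M = 58.1230


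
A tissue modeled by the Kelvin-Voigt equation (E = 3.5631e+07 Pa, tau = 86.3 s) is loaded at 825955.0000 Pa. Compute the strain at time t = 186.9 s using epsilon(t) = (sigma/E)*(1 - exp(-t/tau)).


epsilon(t) = (sigma/E) * (1 - exp(-t/tau))
sigma/E = 825955.0000 / 3.5631e+07 = 0.0232
exp(-t/tau) = exp(-186.9 / 86.3) = 0.1147
epsilon = 0.0232 * (1 - 0.1147)
epsilon = 0.0205


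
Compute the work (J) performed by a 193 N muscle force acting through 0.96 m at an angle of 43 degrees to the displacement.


W = F * d * cos(theta)
theta = 43 deg = 0.7505 rad
cos(theta) = 0.7314
W = 193 * 0.96 * 0.7314
W = 135.5052


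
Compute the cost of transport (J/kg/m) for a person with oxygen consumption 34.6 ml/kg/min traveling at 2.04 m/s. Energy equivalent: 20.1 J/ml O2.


Power per kg = VO2 * 20.1 / 60
Power per kg = 34.6 * 20.1 / 60 = 11.5910 W/kg
Cost = power_per_kg / speed
Cost = 11.5910 / 2.04
Cost = 5.6819


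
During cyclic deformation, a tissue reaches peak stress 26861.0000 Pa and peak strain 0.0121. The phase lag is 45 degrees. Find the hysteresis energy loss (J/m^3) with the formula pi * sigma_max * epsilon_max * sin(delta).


E_loss = pi * sigma_max * epsilon_max * sin(delta)
delta = 45 deg = 0.7854 rad
sin(delta) = 0.7071
E_loss = pi * 26861.0000 * 0.0121 * 0.7071
E_loss = 722.0087


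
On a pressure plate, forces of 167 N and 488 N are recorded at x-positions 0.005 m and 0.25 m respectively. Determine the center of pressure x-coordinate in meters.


COP_x = (F1*x1 + F2*x2) / (F1 + F2)
COP_x = (167*0.005 + 488*0.25) / (167 + 488)
Numerator = 122.8350
Denominator = 655
COP_x = 0.1875


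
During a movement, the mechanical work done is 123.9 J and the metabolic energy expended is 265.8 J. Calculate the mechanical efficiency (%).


eta = (W_mech / E_meta) * 100
eta = (123.9 / 265.8) * 100
ratio = 0.4661
eta = 46.6140


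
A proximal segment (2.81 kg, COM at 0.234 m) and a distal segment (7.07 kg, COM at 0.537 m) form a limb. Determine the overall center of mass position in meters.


COM = (m1*x1 + m2*x2) / (m1 + m2)
COM = (2.81*0.234 + 7.07*0.537) / (2.81 + 7.07)
Numerator = 4.4541
Denominator = 9.8800
COM = 0.4508


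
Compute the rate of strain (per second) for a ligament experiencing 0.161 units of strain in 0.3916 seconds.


strain_rate = delta_strain / delta_t
strain_rate = 0.161 / 0.3916
strain_rate = 0.4111


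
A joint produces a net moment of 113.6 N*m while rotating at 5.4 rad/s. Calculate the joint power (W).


P = M * omega
P = 113.6 * 5.4
P = 613.4400


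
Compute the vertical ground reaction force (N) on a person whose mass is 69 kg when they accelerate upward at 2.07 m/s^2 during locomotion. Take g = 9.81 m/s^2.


GRF = m * (g + a)
GRF = 69 * (9.81 + 2.07)
GRF = 69 * 11.8800
GRF = 819.7200


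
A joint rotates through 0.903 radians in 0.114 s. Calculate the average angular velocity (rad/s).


omega = delta_theta / delta_t
omega = 0.903 / 0.114
omega = 7.9211


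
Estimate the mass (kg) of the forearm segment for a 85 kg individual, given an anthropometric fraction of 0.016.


m_segment = body_mass * fraction
m_segment = 85 * 0.016
m_segment = 1.3600


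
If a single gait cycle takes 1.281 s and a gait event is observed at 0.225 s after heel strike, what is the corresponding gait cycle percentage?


pct = (event_time / cycle_time) * 100
pct = (0.225 / 1.281) * 100
ratio = 0.1756
pct = 17.5644


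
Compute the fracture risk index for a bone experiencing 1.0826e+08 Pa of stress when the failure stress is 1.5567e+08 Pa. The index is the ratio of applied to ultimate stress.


FRI = applied / ultimate
FRI = 1.0826e+08 / 1.5567e+08
FRI = 0.6954


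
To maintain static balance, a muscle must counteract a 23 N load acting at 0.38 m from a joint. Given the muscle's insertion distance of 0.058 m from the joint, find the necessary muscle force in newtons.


F_muscle = W * d_load / d_muscle
F_muscle = 23 * 0.38 / 0.058
Numerator = 8.7400
F_muscle = 150.6897


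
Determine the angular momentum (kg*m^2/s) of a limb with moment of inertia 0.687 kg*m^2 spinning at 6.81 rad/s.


L = I * omega
L = 0.687 * 6.81
L = 4.6785


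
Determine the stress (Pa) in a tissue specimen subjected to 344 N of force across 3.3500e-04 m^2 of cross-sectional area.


stress = F / A
stress = 344 / 3.3500e-04
stress = 1.0269e+06


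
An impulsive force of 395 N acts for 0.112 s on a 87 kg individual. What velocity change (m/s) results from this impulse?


J = F * dt = 395 * 0.112 = 44.2400 N*s
delta_v = J / m
delta_v = 44.2400 / 87
delta_v = 0.5085


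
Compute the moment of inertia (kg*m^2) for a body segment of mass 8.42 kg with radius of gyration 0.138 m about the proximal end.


I = m * k^2
I = 8.42 * 0.138^2
k^2 = 0.0190
I = 0.1604


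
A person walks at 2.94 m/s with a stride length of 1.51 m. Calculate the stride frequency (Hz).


f = v / stride_length
f = 2.94 / 1.51
f = 1.9470


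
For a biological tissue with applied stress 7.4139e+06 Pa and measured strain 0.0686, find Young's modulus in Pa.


E = stress / strain
E = 7.4139e+06 / 0.0686
E = 1.0807e+08


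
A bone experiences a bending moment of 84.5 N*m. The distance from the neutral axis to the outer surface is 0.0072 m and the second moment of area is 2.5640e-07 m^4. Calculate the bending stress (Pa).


sigma = M * c / I
sigma = 84.5 * 0.0072 / 2.5640e-07
M * c = 0.6084
sigma = 2.3729e+06


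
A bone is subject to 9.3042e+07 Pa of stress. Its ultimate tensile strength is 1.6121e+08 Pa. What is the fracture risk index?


FRI = applied / ultimate
FRI = 9.3042e+07 / 1.6121e+08
FRI = 0.5771


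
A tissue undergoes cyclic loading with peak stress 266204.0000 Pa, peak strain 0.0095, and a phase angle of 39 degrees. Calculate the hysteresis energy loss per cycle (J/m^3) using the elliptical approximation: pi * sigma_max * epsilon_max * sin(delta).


E_loss = pi * sigma_max * epsilon_max * sin(delta)
delta = 39 deg = 0.6807 rad
sin(delta) = 0.6293
E_loss = pi * 266204.0000 * 0.0095 * 0.6293
E_loss = 4999.8832


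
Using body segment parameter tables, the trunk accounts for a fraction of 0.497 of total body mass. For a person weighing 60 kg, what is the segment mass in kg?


m_segment = body_mass * fraction
m_segment = 60 * 0.497
m_segment = 29.8200


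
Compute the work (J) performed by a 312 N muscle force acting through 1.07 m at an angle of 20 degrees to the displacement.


W = F * d * cos(theta)
theta = 20 deg = 0.3491 rad
cos(theta) = 0.9397
W = 312 * 1.07 * 0.9397
W = 313.7070


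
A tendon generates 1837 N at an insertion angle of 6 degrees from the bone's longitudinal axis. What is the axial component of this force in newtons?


F_eff = F_tendon * cos(theta)
theta = 6 deg = 0.1047 rad
cos(theta) = 0.9945
F_eff = 1837 * 0.9945
F_eff = 1826.9367


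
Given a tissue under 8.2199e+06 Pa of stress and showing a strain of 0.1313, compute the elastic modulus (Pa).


E = stress / strain
E = 8.2199e+06 / 0.1313
E = 6.2604e+07


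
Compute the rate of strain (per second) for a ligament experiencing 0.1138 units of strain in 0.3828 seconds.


strain_rate = delta_strain / delta_t
strain_rate = 0.1138 / 0.3828
strain_rate = 0.2973


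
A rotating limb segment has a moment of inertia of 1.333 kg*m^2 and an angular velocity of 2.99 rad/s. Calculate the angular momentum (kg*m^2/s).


L = I * omega
L = 1.333 * 2.99
L = 3.9857


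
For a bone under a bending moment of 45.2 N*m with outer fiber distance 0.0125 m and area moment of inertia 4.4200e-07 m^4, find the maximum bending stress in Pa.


sigma = M * c / I
sigma = 45.2 * 0.0125 / 4.4200e-07
M * c = 0.5650
sigma = 1.2783e+06


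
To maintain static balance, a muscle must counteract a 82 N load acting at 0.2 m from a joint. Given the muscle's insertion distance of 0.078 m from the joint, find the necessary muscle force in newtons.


F_muscle = W * d_load / d_muscle
F_muscle = 82 * 0.2 / 0.078
Numerator = 16.4000
F_muscle = 210.2564


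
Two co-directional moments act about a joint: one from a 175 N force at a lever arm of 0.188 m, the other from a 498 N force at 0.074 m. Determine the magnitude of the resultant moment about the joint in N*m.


M = F1 * d1 + F2 * d2
M = 175 * 0.188 + 498 * 0.074
M = 32.9000 + 36.8520
M = 69.7520


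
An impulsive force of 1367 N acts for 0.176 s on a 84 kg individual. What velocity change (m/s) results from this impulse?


J = F * dt = 1367 * 0.176 = 240.5920 N*s
delta_v = J / m
delta_v = 240.5920 / 84
delta_v = 2.8642


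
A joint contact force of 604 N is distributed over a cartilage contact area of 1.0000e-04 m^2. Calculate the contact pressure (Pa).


P = F / A
P = 604 / 1.0000e-04
P = 6.0400e+06


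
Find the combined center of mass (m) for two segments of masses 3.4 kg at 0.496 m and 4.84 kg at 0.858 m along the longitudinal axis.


COM = (m1*x1 + m2*x2) / (m1 + m2)
COM = (3.4*0.496 + 4.84*0.858) / (3.4 + 4.84)
Numerator = 5.8391
Denominator = 8.2400
COM = 0.7086


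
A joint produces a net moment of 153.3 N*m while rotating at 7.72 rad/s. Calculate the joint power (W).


P = M * omega
P = 153.3 * 7.72
P = 1183.4760


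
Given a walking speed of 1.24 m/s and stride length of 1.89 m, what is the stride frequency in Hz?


f = v / stride_length
f = 1.24 / 1.89
f = 0.6561


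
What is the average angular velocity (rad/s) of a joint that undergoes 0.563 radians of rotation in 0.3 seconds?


omega = delta_theta / delta_t
omega = 0.563 / 0.3
omega = 1.8767


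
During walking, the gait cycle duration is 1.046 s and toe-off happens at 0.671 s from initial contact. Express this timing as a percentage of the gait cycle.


pct = (event_time / cycle_time) * 100
pct = (0.671 / 1.046) * 100
ratio = 0.6415
pct = 64.1491
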